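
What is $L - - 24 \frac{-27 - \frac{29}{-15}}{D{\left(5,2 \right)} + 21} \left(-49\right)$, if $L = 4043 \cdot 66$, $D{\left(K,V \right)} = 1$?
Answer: $\frac{14749786}{55} \approx 2.6818 \cdot 10^{5}$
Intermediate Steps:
$L = 266838$
$L - - 24 \frac{-27 - \frac{29}{-15}}{D{\left(5,2 \right)} + 21} \left(-49\right) = 266838 - - 24 \frac{-27 - \frac{29}{-15}}{1 + 21} \left(-49\right) = 266838 - - 24 \frac{-27 - - \frac{29}{15}}{22} \left(-49\right) = 266838 - - 24 \left(-27 + \frac{29}{15}\right) \frac{1}{22} \left(-49\right) = 266838 - - 24 \left(\left(- \frac{376}{15}\right) \frac{1}{22}\right) \left(-49\right) = 266838 - \left(-24\right) \left(- \frac{188}{165}\right) \left(-49\right) = 266838 - \frac{1504}{55} \left(-49\right) = 266838 - - \frac{73696}{55} = 266838 + \frac{73696}{55} = \frac{14749786}{55}$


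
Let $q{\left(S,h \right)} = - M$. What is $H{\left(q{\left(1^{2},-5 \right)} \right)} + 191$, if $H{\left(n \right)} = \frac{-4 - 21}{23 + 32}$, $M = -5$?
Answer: $\frac{2096}{11} \approx 190.55$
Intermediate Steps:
$q{\left(S,h \right)} = 5$ ($q{\left(S,h \right)} = \left(-1\right) \left(-5\right) = 5$)
$H{\left(n \right)} = - \frac{5}{11}$ ($H{\left(n \right)} = - \frac{25}{55} = \left(-25\right) \frac{1}{55} = - \frac{5}{11}$)
$H{\left(q{\left(1^{2},-5 \right)} \right)} + 191 = - \frac{5}{11} + 191 = \frac{2096}{11}$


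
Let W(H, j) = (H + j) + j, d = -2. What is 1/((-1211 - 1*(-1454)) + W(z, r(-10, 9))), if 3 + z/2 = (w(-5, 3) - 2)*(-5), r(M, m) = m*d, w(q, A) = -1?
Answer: 1/231 ≈ 0.0043290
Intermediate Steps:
r(M, m) = -2*m (r(M, m) = m*(-2) = -2*m)
z = 24 (z = -6 + 2*((-1 - 2)*(-5)) = -6 + 2*(-3*(-5)) = -6 + 2*15 = -6 + 30 = 24)
W(H, j) = H + 2*j
1/((-1211 - 1*(-1454)) + W(z, r(-10, 9))) = 1/((-1211 - 1*(-1454)) + (24 + 2*(-2*9))) = 1/((-1211 + 1454) + (24 + 2*(-18))) = 1/(243 + (24 - 36)) = 1/(243 - 12) = 1/231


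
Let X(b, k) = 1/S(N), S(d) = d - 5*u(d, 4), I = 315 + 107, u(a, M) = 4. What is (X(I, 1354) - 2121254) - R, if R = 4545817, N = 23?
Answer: -20001212/3 ≈ -6.6671e+6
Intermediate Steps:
I = 422
S(d) = -20 + d (S(d) = d - 5*4 = d - 20 = -20 + d)
X(b, k) = ⅓ (X(b, k) = 1/(-20 + 23) = 1/3 = ⅓)
(X(I, 1354) - 2121254) - R = (⅓ - 2121254) - 1*4545817 = -6363761/3 - 4545817 = -20001212/3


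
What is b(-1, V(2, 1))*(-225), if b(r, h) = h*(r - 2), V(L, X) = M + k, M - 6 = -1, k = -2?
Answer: 2025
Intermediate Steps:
M = 5 (M = 6 - 1 = 5)
V(L, X) = 3 (V(L, X) = 5 - 2 = 3)
b(r, h) = h*(-2 + r)
b(-1, V(2, 1))*(-225) = (3*(-2 - 1))*(-225) = (3*(-3))*(-225) = -9*(-225) = 2025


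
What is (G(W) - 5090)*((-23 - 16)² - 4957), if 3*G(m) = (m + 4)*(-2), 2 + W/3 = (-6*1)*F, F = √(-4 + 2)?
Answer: 52453976/3 - 41232*I*√2 ≈ 1.7485e+7 - 58311.0*I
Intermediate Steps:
F = I*√2 (F = √(-2) = I*√2 ≈ 1.4142*I)
W = -6 - 18*I*√2 (W = -6 + 3*((-6*1)*(I*√2)) = -6 + 3*(-6*I*√2) = -6 - 18*I*√2 ≈ -6.0 - 25.456*I)
G(m) = -8/3 - 2*m/3 (G(m) = ((m + 4)*(-2))/3 = ((4 + m)*(-2))/3 = (-8 - 2*m)/3 = -8/3 - 2*m/3)
(G(W) - 5090)*((-23 - 16)² - 4957) = ((-8/3 - 2*(-6 - 18*I*√2)/3) - 5090)*((-23 - 16)² - 4957) = ((-8/3 + (4 + 12*I*√2)) - 5090)*((-39)² - 4957) = ((4/3 + 12*I*√2) - 5090)*(1521 - 4957) = (-15266/3 + 12*I*√2)*(-3436) = 52453976/3 - 41232*I*√2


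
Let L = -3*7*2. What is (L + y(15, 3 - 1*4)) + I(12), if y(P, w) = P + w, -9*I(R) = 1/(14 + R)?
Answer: -6553/234 ≈ -28.004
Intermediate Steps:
I(R) = -1/(9*(14 + R))
L = -42 (L = -21*2 = -42)
(L + y(15, 3 - 1*4)) + I(12) = (-42 + (15 + (3 - 1*4))) - 1/(126 + 9*12) = (-42 + (15 + (3 - 4))) - 1/(126 + 108) = (-42 + (15 - 1)) - 1/234 = (-42 + 14) - 1*1/234 = -28 - 1/234 = -6553/234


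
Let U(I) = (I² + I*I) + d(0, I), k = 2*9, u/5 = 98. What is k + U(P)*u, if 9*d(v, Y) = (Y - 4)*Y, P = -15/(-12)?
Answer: 98071/72 ≈ 1362.1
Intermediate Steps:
P = 5/4 (P = -15*(-1/12) = 5/4 ≈ 1.2500)
u = 490 (u = 5*98 = 490)
d(v, Y) = Y*(-4 + Y)/9 (d(v, Y) = ((Y - 4)*Y)/9 = ((-4 + Y)*Y)/9 = (Y*(-4 + Y))/9 = Y*(-4 + Y)/9)
k = 18
U(I) = 2*I² + I*(-4 + I)/9 (U(I) = (I² + I*I) + I*(-4 + I)/9 = (I² + I²) + I*(-4 + I)/9 = 2*I² + I*(-4 + I)/9)
k + U(P)*u = 18 + ((⅑)*(5/4)*(-4 + 19*(5/4)))*490 = 18 + ((⅑)*(5/4)*(-4 + 95/4))*490 = 18 + ((⅑)*(5/4)*(79/4))*490 = 18 + (395/144)*490 = 18 + 96775/72 = 98071/72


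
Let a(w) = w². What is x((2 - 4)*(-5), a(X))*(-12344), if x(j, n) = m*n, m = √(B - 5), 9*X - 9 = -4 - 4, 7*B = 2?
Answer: -12344*I*√231/567 ≈ -330.89*I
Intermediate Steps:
B = 2/7 (B = (⅐)*2 = 2/7 ≈ 0.28571)
X = ⅑ (X = 1 + (-4 - 4)/9 = 1 + (⅑)*(-8) = 1 - 8/9 = ⅑ ≈ 0.11111)
m = I*√231/7 (m = √(2/7 - 5) = √(-33/7) = I*√231/7 ≈ 2.1712*I)
x(j, n) = I*n*√231/7 (x(j, n) = (I*√231/7)*n = I*n*√231/7)
x((2 - 4)*(-5), a(X))*(-12344) = (I*(⅑)²*√231/7)*(-12344) = ((⅐)*I*(1/81)*√231)*(-12344) = (I*√231/567)*(-12344) = -12344*I*√231/567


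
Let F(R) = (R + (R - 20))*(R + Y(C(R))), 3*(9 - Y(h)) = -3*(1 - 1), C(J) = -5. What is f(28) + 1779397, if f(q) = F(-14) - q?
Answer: 1779609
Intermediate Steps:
Y(h) = 9 (Y(h) = 9 - (-1)*(1 - 1) = 9 - (-1)*0 = 9 - ⅓*0 = 9 + 0 = 9)
F(R) = (-20 + 2*R)*(9 + R) (F(R) = (R + (R - 20))*(R + 9) = (R + (-20 + R))*(9 + R) = (-20 + 2*R)*(9 + R))
f(q) = 240 - q (f(q) = (-180 - 2*(-14) + 2*(-14)²) - q = (-180 + 28 + 2*196) - q = (-180 + 28 + 392) - q = 240 - q)
f(28) + 1779397 = (240 - 1*28) + 1779397 = (240 - 28) + 1779397 = 212 + 1779397 = 1779609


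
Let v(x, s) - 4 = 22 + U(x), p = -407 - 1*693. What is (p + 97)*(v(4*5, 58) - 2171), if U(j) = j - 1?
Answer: 2132378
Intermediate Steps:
U(j) = -1 + j
p = -1100 (p = -407 - 693 = -1100)
v(x, s) = 25 + x (v(x, s) = 4 + (22 + (-1 + x)) = 4 + (21 + x) = 25 + x)
(p + 97)*(v(4*5, 58) - 2171) = (-1100 + 97)*((25 + 4*5) - 2171) = -1003*((25 + 20) - 2171) = -1003*(45 - 2171) = -1003*(-2126) = 2132378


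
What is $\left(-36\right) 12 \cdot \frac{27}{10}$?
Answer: $- \frac{5832}{5} \approx -1166.4$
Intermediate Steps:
$\left(-36\right) 12 \cdot \frac{27}{10} = - 432 \cdot 27 \cdot \frac{1}{10} = \left(-432\right) \frac{27}{10} = - \frac{5832}{5}$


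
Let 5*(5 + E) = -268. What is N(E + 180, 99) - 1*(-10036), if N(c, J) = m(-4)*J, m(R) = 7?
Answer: 10729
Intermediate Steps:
E = -293/5 (E = -5 + (⅕)*(-268) = -5 - 268/5 = -293/5 ≈ -58.600)
N(c, J) = 7*J
N(E + 180, 99) - 1*(-10036) = 7*99 - 1*(-10036) = 693 + 10036 = 10729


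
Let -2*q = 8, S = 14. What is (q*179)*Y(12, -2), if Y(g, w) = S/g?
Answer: -2506/3 ≈ -835.33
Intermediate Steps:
Y(g, w) = 14/g
q = -4 (q = -1/2*8 = -4)
(q*179)*Y(12, -2) = (-4*179)*(14/12) = -10024/12 = -716*7/6 = -2506/3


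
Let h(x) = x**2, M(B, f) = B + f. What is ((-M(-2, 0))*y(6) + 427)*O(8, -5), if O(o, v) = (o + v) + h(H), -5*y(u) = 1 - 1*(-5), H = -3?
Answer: 25476/5 ≈ 5095.2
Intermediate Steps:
y(u) = -6/5 (y(u) = -(1 - 1*(-5))/5 = -(1 + 5)/5 = -1/5*6 = -6/5)
O(o, v) = 9 + o + v (O(o, v) = (o + v) + (-3)**2 = (o + v) + 9 = 9 + o + v)
((-M(-2, 0))*y(6) + 427)*O(8, -5) = (-(-2 + 0)*(-6/5) + 427)*(9 + 8 - 5) = (-1*(-2)*(-6/5) + 427)*12 = (2*(-6/5) + 427)*12 = (-12/5 + 427)*12 = (2123/5)*12 = 25476/5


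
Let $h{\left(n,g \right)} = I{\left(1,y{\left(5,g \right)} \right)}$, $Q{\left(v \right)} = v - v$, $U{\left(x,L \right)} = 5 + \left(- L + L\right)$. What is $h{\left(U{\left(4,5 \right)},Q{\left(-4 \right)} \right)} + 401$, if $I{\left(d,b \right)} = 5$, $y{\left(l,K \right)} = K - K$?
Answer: $406$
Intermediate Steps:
$U{\left(x,L \right)} = 5$ ($U{\left(x,L \right)} = 5 + 0 = 5$)
$Q{\left(v \right)} = 0$
$y{\left(l,K \right)} = 0$
$h{\left(n,g \right)} = 5$
$h{\left(U{\left(4,5 \right)},Q{\left(-4 \right)} \right)} + 401 = 5 + 401 = 406$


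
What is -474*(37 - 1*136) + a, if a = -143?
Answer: 46783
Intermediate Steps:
-474*(37 - 1*136) + a = -474*(37 - 1*136) - 143 = -474*(37 - 136) - 143 = -474*(-99) - 143 = 46926 - 143 = 46783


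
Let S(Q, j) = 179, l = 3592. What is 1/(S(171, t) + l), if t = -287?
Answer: 1/3771 ≈ 0.00026518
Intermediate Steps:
1/(S(171, t) + l) = 1/(179 + 3592) = 1/3771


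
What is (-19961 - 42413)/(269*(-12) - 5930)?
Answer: 31187/4579 ≈ 6.8109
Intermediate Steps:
(-19961 - 42413)/(269*(-12) - 5930) = -62374/(-3228 - 5930) = -62374/(-9158) = -62374*(-1/9158) = 31187/4579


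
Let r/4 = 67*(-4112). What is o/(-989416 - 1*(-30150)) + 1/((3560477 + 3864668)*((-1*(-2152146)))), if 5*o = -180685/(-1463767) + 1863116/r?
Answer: 28855883013449663426747/88311556969075793915753519328 ≈ 3.2675e-7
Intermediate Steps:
r = -1102016 (r = 4*(67*(-4112)) = 4*(-275504) = -1102016)
o = -632012489253/2016368317840 (o = (-180685/(-1463767) + 1863116/(-1102016))/5 = (-180685*(-1/1463767) + 1863116*(-1/1102016))/5 = (180685/1463767 - 465779/275504)/5 = (⅕)*(-632012489253/403273663568) = -632012489253/2016368317840 ≈ -0.31344)
o/(-989416 - 1*(-30150)) + 1/((3560477 + 3864668)*((-1*(-2152146)))) = -632012489253/(2016368317840*(-989416 - 1*(-30150))) + 1/((3560477 + 3864668)*((-1*(-2152146)))) = -632012489253/(2016368317840*(-989416 + 30150)) + 1/(7425145*2152146) = -632012489253/2016368317840/(-959266) + (1/7425145)*(1/2152146) = -632012489253/2016368317840*(-1/959266) + 1/15979996111170 = 632012489253/1934233570781105440 + 1/15979996111170 = 28855883013449663426747/88311556969075793915753519328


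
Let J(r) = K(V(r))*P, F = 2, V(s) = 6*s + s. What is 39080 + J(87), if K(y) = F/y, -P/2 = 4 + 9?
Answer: 23799668/609 ≈ 39080.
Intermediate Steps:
V(s) = 7*s
P = -26 (P = -2*(4 + 9) = -2*13 = -26)
K(y) = 2/y
J(r) = -52/(7*r) (J(r) = (2/((7*r)))*(-26) = (2*(1/(7*r)))*(-26) = (2/(7*r))*(-26) = -52/(7*r))
39080 + J(87) = 39080 - 52/7/87 = 39080 - 52/7*1/87 = 39080 - 52/609 = 23799668/609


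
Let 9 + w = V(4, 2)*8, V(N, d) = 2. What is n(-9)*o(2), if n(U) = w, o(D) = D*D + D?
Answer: 42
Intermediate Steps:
o(D) = D + D² (o(D) = D² + D = D + D²)
w = 7 (w = -9 + 2*8 = -9 + 16 = 7)
n(U) = 7
n(-9)*o(2) = 7*(2*(1 + 2)) = 7*(2*3) = 7*6 = 42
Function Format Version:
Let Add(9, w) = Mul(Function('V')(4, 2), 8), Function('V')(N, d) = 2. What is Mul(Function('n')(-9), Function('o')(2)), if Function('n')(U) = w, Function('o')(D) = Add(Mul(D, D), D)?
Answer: 42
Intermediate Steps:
Function('o')(D) = Add(D, Pow(D, 2)) (Function('o')(D) = Add(Pow(D, 2), D) = Add(D, Pow(D, 2)))
w = 7 (w = Add(-9, Mul(2, 8)) = Add(-9, 16) = 7)
Function('n')(U) = 7
Mul(Function('n')(-9), Function('o')(2)) = Mul(7, Mul(2, Add(1, 2))) = Mul(7, Mul(2, 3)) = Mul(7, 6) = 42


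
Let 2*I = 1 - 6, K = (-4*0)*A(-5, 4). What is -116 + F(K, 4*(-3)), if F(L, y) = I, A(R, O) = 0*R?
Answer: -237/2 ≈ -118.50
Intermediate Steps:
A(R, O) = 0
K = 0 (K = -4*0*0 = 0*0 = 0)
I = -5/2 (I = (1 - 6)/2 = (1/2)*(-5) = -5/2 ≈ -2.5000)
F(L, y) = -5/2
-116 + F(K, 4*(-3)) = -116 - 5/2 = -237/2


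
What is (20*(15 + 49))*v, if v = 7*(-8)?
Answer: -71680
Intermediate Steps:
v = -56
(20*(15 + 49))*v = (20*(15 + 49))*(-56) = (20*64)*(-56) = 1280*(-56) = -71680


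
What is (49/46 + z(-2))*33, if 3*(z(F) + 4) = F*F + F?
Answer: -3443/46 ≈ -74.848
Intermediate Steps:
z(F) = -4 + F/3 + F²/3 (z(F) = -4 + (F*F + F)/3 = -4 + (F² + F)/3 = -4 + (F + F²)/3 = -4 + (F/3 + F²/3) = -4 + F/3 + F²/3)
(49/46 + z(-2))*33 = (49/46 + (-4 + (⅓)*(-2) + (⅓)*(-2)²))*33 = (49*(1/46) + (-4 - ⅔ + (⅓)*4))*33 = (49/46 + (-4 - ⅔ + 4/3))*33 = (49/46 - 10/3)*33 = -313/138*33 = -3443/46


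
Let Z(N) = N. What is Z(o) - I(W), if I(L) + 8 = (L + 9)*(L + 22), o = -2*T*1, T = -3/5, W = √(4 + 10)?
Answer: -1014/5 - 31*√14 ≈ -318.79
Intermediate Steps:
W = √14 ≈ 3.7417
T = -⅗ (T = -3*⅕ = -⅗ ≈ -0.60000)
o = 6/5 (o = -2*(-⅗)*1 = (6/5)*1 = 6/5 ≈ 1.2000)
I(L) = -8 + (9 + L)*(22 + L) (I(L) = -8 + (L + 9)*(L + 22) = -8 + (9 + L)*(22 + L))
Z(o) - I(W) = 6/5 - (190 + (√14)² + 31*√14) = 6/5 - (190 + 14 + 31*√14) = 6/5 - (204 + 31*√14) = 6/5 + (-204 - 31*√14) = -1014/5 - 31*√14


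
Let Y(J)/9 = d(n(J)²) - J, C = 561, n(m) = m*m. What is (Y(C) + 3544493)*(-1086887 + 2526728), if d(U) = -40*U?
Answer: -51341486506156992756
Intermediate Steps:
n(m) = m²
Y(J) = -360*J⁴ - 9*J (Y(J) = 9*(-40*J⁴ - J) = 9*(-J - 40*J⁴) = -360*J⁴ - 9*J)
(Y(C) + 3544493)*(-1086887 + 2526728) = ((-360*561⁴ - 9*561) + 3544493)*(-1086887 + 2526728) = ((-360*99049307841 - 5049) + 3544493)*1439841 = ((-35657750822760 - 5049) + 3544493)*1439841 = (-35657750827809 + 3544493)*1439841 = -35657747283316*1439841 = -51341486506156992756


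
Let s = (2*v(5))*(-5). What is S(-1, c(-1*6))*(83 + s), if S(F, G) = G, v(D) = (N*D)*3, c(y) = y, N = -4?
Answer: -4098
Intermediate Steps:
v(D) = -12*D (v(D) = -4*D*3 = -12*D)
s = 600 (s = (2*(-12*5))*(-5) = (2*(-60))*(-5) = -120*(-5) = 600)
S(-1, c(-1*6))*(83 + s) = (-1*6)*(83 + 600) = -6*683 = -4098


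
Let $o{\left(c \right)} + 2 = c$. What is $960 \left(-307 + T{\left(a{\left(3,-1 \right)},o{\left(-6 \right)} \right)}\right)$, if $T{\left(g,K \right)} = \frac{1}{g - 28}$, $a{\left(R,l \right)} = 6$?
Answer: $- \frac{3242400}{11} \approx -2.9476 \cdot 10^{5}$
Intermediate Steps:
$o{\left(c \right)} = -2 + c$
$T{\left(g,K \right)} = \frac{1}{-28 + g}$
$960 \left(-307 + T{\left(a{\left(3,-1 \right)},o{\left(-6 \right)} \right)}\right) = 960 \left(-307 + \frac{1}{-28 + 6}\right) = 960 \left(-307 + \frac{1}{-22}\right) = 960 \left(-307 - \frac{1}{22}\right) = 960 \left(- \frac{6755}{22}\right) = - \frac{3242400}{11}$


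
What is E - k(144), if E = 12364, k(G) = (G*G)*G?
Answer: -2973620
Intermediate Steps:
k(G) = G³ (k(G) = G²*G = G³)
E - k(144) = 12364 - 1*144³ = 12364 - 1*2985984 = 12364 - 2985984 = -2973620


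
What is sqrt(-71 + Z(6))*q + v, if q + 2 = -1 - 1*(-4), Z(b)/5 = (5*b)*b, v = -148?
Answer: -148 + sqrt(829) ≈ -119.21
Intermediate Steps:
Z(b) = 25*b**2 (Z(b) = 5*((5*b)*b) = 5*(5*b**2) = 25*b**2)
q = 1 (q = -2 + (-1 - 1*(-4)) = -2 + (-1 + 4) = -2 + 3 = 1)
sqrt(-71 + Z(6))*q + v = sqrt(-71 + 25*6**2)*1 - 148 = sqrt(-71 + 25*36)*1 - 148 = sqrt(-71 + 900)*1 - 148 = sqrt(829)*1 - 148 = sqrt(829) - 148 = -148 + sqrt(829)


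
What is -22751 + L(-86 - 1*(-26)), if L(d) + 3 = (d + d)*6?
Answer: -23474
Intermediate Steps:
L(d) = -3 + 12*d (L(d) = -3 + (d + d)*6 = -3 + (2*d)*6 = -3 + 12*d)
-22751 + L(-86 - 1*(-26)) = -22751 + (-3 + 12*(-86 - 1*(-26))) = -22751 + (-3 + 12*(-86 + 26)) = -22751 + (-3 + 12*(-60)) = -22751 + (-3 - 720) = -22751 - 723 = -23474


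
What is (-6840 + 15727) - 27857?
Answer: -18970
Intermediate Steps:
(-6840 + 15727) - 27857 = 8887 - 27857 = -18970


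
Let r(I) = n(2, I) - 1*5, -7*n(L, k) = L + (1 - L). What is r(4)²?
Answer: 1296/49 ≈ 26.449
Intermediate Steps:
n(L, k) = -⅐ (n(L, k) = -(L + (1 - L))/7 = -⅐*1 = -⅐)
r(I) = -36/7 (r(I) = -⅐ - 1*5 = -⅐ - 5 = -36/7)
r(4)² = (-36/7)² = 1296/49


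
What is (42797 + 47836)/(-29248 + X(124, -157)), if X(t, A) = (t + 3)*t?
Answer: -30211/4500 ≈ -6.7136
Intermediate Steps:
X(t, A) = t*(3 + t) (X(t, A) = (3 + t)*t = t*(3 + t))
(42797 + 47836)/(-29248 + X(124, -157)) = (42797 + 47836)/(-29248 + 124*(3 + 124)) = 90633/(-29248 + 124*127) = 90633/(-29248 + 15748) = 90633/(-13500) = 90633*(-1/13500) = -30211/4500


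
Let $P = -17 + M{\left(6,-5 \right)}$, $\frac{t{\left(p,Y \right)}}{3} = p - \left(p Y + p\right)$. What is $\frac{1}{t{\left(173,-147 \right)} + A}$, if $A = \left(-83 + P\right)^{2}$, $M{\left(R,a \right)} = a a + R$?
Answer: $\frac{1}{81054} \approx 1.2337 \cdot 10^{-5}$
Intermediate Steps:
$M{\left(R,a \right)} = R + a^{2}$ ($M{\left(R,a \right)} = a^{2} + R = R + a^{2}$)
$t{\left(p,Y \right)} = - 3 Y p$ ($t{\left(p,Y \right)} = 3 \left(p - \left(p Y + p\right)\right) = 3 \left(p - \left(Y p + p\right)\right) = 3 \left(p - \left(p + Y p\right)\right) = 3 \left(- Y p\right) = - 3 Y p$)
$P = 14$ ($P = -17 + \left(6 + \left(-5\right)^{2}\right) = -17 + \left(6 + 25\right) = -17 + 31 = 14$)
$A = 4761$ ($A = \left(-83 + 14\right)^{2} = \left(-69\right)^{2} = 4761$)
$\frac{1}{t{\left(173,-147 \right)} + A} = \frac{1}{\left(-3\right) \left(-147\right) 173 + 4761} = \frac{1}{76293 + 4761} = \frac{1}{81054}$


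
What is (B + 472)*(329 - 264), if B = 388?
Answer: 55900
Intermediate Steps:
(B + 472)*(329 - 264) = (388 + 472)*(329 - 264) = 860*65 = 55900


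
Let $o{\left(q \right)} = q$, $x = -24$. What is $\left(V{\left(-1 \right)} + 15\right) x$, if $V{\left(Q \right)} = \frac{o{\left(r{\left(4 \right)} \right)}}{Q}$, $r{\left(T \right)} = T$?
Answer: $-264$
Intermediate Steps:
$V{\left(Q \right)} = \frac{4}{Q}$
$\left(V{\left(-1 \right)} + 15\right) x = \left(\frac{4}{-1} + 15\right) \left(-24\right) = \left(4 \left(-1\right) + 15\right) \left(-24\right) = \left(-4 + 15\right) \left(-24\right) = 11 \left(-24\right) = -264$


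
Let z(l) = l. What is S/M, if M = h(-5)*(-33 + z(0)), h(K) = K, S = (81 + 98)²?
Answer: 32041/165 ≈ 194.19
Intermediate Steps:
S = 32041 (S = 179² = 32041)
M = 165 (M = -5*(-33 + 0) = -5*(-33) = 165)
S/M = 32041/165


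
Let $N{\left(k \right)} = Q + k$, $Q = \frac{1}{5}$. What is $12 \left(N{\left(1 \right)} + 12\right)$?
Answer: $\frac{792}{5} \approx 158.4$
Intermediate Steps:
$Q = \frac{1}{5} \approx 0.2$
$N{\left(k \right)} = \frac{1}{5} + k$
$12 \left(N{\left(1 \right)} + 12\right) = 12 \left(\left(\frac{1}{5} + 1\right) + 12\right) = 12 \left(\frac{6}{5} + 12\right) = 12 \cdot \frac{66}{5} = \frac{792}{5}$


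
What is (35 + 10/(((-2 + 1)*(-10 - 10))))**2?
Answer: 5041/4 ≈ 1260.3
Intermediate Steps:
(35 + 10/(((-2 + 1)*(-10 - 10))))**2 = (35 + 10/((-1*(-20))))**2 = (35 + 10/20)**2 = (35 + 10*(1/20))**2 = (35 + 1/2)**2 = (71/2)**2 = 5041/4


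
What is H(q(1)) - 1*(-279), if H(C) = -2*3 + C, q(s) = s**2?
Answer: 274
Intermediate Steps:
H(C) = -6 + C
H(q(1)) - 1*(-279) = (-6 + 1**2) - 1*(-279) = (-6 + 1) + 279 = -5 + 279 = 274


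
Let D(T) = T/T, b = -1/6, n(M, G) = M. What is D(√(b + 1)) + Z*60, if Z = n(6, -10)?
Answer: 361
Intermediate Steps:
b = -⅙ (b = -1*⅙ = -⅙ ≈ -0.16667)
Z = 6
D(T) = 1
D(√(b + 1)) + Z*60 = 1 + 6*60 = 1 + 360 = 361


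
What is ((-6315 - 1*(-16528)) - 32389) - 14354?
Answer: -36530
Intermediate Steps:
((-6315 - 1*(-16528)) - 32389) - 14354 = ((-6315 + 16528) - 32389) - 14354 = (10213 - 32389) - 14354 = -22176 - 14354 = -36530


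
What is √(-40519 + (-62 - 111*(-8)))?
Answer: I*√39693 ≈ 199.23*I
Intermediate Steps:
√(-40519 + (-62 - 111*(-8))) = √(-40519 + (-62 + 888)) = √(-40519 + 826) = √(-39693) = I*√39693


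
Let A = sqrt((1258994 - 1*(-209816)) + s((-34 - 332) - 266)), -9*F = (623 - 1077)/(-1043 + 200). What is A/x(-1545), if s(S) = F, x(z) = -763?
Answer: -2*sqrt(2348568709122)/1929627 ≈ -1.5884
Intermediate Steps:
F = -454/7587 (F = -(623 - 1077)/(9*(-1043 + 200)) = -(-454)/(9*(-843)) = -(-454)*(-1)/(9*843) = -1/9*454/843 = -454/7587 ≈ -0.059839)
s(S) = -454/7587
A = 2*sqrt(2348568709122)/2529 (A = sqrt((1258994 - 1*(-209816)) - 454/7587) = sqrt((1258994 + 209816) - 454/7587) = sqrt(1468810 - 454/7587) = sqrt(11143861016/7587) = 2*sqrt(2348568709122)/2529 ≈ 1211.9)
A/x(-1545) = (2*sqrt(2348568709122)/2529)/(-763) = (2*sqrt(2348568709122)/2529)*(-1/763) = -2*sqrt(2348568709122)/1929627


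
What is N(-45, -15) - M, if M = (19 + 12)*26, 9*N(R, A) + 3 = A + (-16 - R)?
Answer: -7243/9 ≈ -804.78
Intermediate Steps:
N(R, A) = -19/9 - R/9 + A/9 (N(R, A) = -⅓ + (A + (-16 - R))/9 = -⅓ + (-16 + A - R)/9 = -⅓ + (-16/9 - R/9 + A/9) = -19/9 - R/9 + A/9)
M = 806 (M = 31*26 = 806)
N(-45, -15) - M = (-19/9 - ⅑*(-45) + (⅑)*(-15)) - 1*806 = (-19/9 + 5 - 5/3) - 806 = 11/9 - 806 = -7243/9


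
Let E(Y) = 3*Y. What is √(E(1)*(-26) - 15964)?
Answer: I*√16042 ≈ 126.66*I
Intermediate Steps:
√(E(1)*(-26) - 15964) = √((3*1)*(-26) - 15964) = √(3*(-26) - 15964) = √(-78 - 15964) = √(-16042) = I*√16042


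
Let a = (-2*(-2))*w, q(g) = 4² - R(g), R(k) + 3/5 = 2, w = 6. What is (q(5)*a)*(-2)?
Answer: -3504/5 ≈ -700.80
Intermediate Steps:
R(k) = 7/5 (R(k) = -⅗ + 2 = 7/5)
q(g) = 73/5 (q(g) = 4² - 1*7/5 = 16 - 7/5 = 73/5)
a = 24 (a = -2*(-2)*6 = 4*6 = 24)
(q(5)*a)*(-2) = ((73/5)*24)*(-2) = (1752/5)*(-2) = -3504/5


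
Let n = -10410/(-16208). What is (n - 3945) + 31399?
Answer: 222492421/8104 ≈ 27455.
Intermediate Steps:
n = 5205/8104 (n = -10410*(-1/16208) = 5205/8104 ≈ 0.64228)
(n - 3945) + 31399 = (5205/8104 - 3945) + 31399 = -31965075/8104 + 31399 = 222492421/8104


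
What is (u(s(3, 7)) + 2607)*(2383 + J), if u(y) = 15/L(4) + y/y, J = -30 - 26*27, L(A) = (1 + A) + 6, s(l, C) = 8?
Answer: 47388653/11 ≈ 4.3081e+6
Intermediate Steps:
L(A) = 7 + A
J = -732 (J = -30 - 702 = -732)
u(y) = 26/11 (u(y) = 15/(7 + 4) + y/y = 15/11 + 1 = 26/11)
(u(s(3, 7)) + 2607)*(2383 + J) = (26/11 + 2607)*(2383 - 732) = (28703/11)*1651 = 47388653/11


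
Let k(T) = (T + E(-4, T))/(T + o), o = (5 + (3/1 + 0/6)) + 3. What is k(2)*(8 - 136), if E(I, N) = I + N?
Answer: 0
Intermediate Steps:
o = 11 (o = (5 + (3*1 + 0*(⅙))) + 3 = (5 + (3 + 0)) + 3 = (5 + 3) + 3 = 8 + 3 = 11)
k(T) = (-4 + 2*T)/(11 + T) (k(T) = (T + (-4 + T))/(T + 11) = (-4 + 2*T)/(11 + T))
k(2)*(8 - 136) = (2*(-2 + 2)/(11 + 2))*(8 - 136) = (2*0/13)*(-128) = (2*(1/13)*0)*(-128) = 0*(-128) = 0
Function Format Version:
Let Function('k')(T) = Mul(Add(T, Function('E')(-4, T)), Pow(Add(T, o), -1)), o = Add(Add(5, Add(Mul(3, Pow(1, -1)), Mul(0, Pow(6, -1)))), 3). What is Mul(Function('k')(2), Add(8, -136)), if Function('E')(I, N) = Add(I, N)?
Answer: 0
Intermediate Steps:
o = 11 (o = Add(Add(5, Add(Mul(3, 1), Mul(0, Rational(1, 6)))), 3) = Add(Add(5, Add(3, 0)), 3) = Add(Add(5, 3), 3) = Add(8, 3) = 11)
Function('k')(T) = Mul(Pow(Add(11, T), -1), Add(-4, Mul(2, T))) (Function('k')(T) = Mul(Add(T, Add(-4, T)), Pow(Add(T, 11), -1)) = Mul(Add(-4, Mul(2, T)), Pow(Add(11, T), -1)) = Mul(Pow(Add(11, T), -1), Add(-4, Mul(2, T))))
Mul(Function('k')(2), Add(8, -136)) = Mul(Mul(2, Pow(Add(11, 2), -1), Add(-2, 2)), Add(8, -136)) = Mul(Mul(2, Pow(13, -1), 0), -128) = Mul(Mul(2, Rational(1, 13), 0), -128) = Mul(0, -128) = 0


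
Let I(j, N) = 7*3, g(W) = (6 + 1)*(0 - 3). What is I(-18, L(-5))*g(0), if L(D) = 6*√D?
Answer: -441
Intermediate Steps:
g(W) = -21 (g(W) = 7*(-3) = -21)
I(j, N) = 21
I(-18, L(-5))*g(0) = 21*(-21) = -441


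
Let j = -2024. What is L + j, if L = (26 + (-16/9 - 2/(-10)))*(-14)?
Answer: -106466/45 ≈ -2365.9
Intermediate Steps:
L = -15386/45 (L = (26 + (-16*⅑ - 2*(-⅒)))*(-14) = (26 + (-16/9 + ⅕))*(-14) = (26 - 71/45)*(-14) = (1099/45)*(-14) = -15386/45 ≈ -341.91)
L + j = -15386/45 - 2024 = -106466/45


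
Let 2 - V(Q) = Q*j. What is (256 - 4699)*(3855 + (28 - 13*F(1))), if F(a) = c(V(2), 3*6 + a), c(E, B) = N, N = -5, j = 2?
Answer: -17540964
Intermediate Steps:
V(Q) = 2 - 2*Q (V(Q) = 2 - Q*2 = 2 - 2*Q)
c(E, B) = -5
F(a) = -5
(256 - 4699)*(3855 + (28 - 13*F(1))) = (256 - 4699)*(3855 + (28 - 13*(-5))) = -4443*(3855 + (28 + 65)) = -4443*(3855 + 93) = -4443*3948 = -17540964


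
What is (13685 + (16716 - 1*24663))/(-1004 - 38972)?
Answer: -151/1052 ≈ -0.14354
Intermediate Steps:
(13685 + (16716 - 1*24663))/(-1004 - 38972) = (13685 + (16716 - 24663))/(-39976) = (13685 - 7947)*(-1/39976) = 5738*(-1/39976) = -151/1052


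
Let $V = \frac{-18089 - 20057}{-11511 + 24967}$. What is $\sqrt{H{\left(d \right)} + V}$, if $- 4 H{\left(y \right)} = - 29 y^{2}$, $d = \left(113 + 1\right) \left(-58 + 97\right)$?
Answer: $\frac{5 \sqrt{77135248766}}{116} \approx 11971.0$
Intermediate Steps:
$d = 4446$ ($d = 114 \cdot 39 = 4446$)
$H{\left(y \right)} = \frac{29 y^{2}}{4}$ ($H{\left(y \right)} = - \frac{\left(-29\right) y^{2}}{4} = \frac{29 y^{2}}{4}$)
$V = - \frac{19073}{6728}$ ($V = \frac{-18089 - 20057}{13456} = \left(-18089 - 20057\right) \frac{1}{13456} = \left(-38146\right) \frac{1}{13456} = - \frac{19073}{6728} \approx -2.8349$)
$\sqrt{H{\left(d \right)} + V} = \sqrt{\frac{29 \cdot 4446^{2}}{4} - \frac{19073}{6728}} = \sqrt{\frac{29}{4} \cdot 19766916 - \frac{19073}{6728}} = \sqrt{143310141 - \frac{19073}{6728}} = \sqrt{\frac{964190609575}{6728}} = \frac{5 \sqrt{77135248766}}{116}$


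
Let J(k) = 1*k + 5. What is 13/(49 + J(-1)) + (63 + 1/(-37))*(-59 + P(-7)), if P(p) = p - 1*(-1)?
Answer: -8026369/1961 ≈ -4093.0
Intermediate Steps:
J(k) = 5 + k (J(k) = k + 5 = 5 + k)
P(p) = 1 + p (P(p) = p + 1 = 1 + p)
13/(49 + J(-1)) + (63 + 1/(-37))*(-59 + P(-7)) = 13/(49 + (5 - 1)) + (63 + 1/(-37))*(-59 + (1 - 7)) = 13/(49 + 4) + (63 - 1/37)*(-59 - 6) = 13/53 + (2330/37)*(-65) = 13*(1/53) - 151450/37 = 13/53 - 151450/37 = -8026369/1961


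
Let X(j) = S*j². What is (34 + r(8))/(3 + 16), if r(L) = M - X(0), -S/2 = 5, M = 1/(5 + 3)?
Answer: 273/152 ≈ 1.7961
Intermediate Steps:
M = ⅛ (M = 1/8 = ⅛ ≈ 0.12500)
S = -10 (S = -2*5 = -10)
X(j) = -10*j²
r(L) = ⅛ (r(L) = ⅛ - (-10)*0² = ⅛ - (-10)*0 = ⅛ - 1*0 = ⅛ + 0 = ⅛)
(34 + r(8))/(3 + 16) = (34 + ⅛)/(3 + 16) = (273/8)/19 = (1/19)*(273/8) = 273/152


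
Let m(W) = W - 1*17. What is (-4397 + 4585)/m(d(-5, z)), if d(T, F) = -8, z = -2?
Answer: -188/25 ≈ -7.5200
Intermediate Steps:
m(W) = -17 + W (m(W) = W - 17 = -17 + W)
(-4397 + 4585)/m(d(-5, z)) = (-4397 + 4585)/(-17 - 8) = 188/(-25) = 188*(-1/25) = -188/25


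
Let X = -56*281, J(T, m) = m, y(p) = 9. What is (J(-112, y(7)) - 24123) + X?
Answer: -39850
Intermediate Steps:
X = -15736
(J(-112, y(7)) - 24123) + X = (9 - 24123) - 15736 = -24114 - 15736 = -39850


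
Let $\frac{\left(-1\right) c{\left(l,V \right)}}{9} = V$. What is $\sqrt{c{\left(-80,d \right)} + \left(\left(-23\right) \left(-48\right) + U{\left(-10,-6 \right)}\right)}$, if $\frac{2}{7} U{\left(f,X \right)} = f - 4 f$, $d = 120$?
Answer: $\sqrt{129} \approx 11.358$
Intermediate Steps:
$U{\left(f,X \right)} = - \frac{21 f}{2}$ ($U{\left(f,X \right)} = \frac{7 \left(f - 4 f\right)}{2} = \frac{7 \left(- 3 f\right)}{2} = - \frac{21 f}{2}$)
$c{\left(l,V \right)} = - 9 V$
$\sqrt{c{\left(-80,d \right)} + \left(\left(-23\right) \left(-48\right) + U{\left(-10,-6 \right)}\right)} = \sqrt{\left(-9\right) 120 - -1209} = \sqrt{-1080 + \left(1104 + 105\right)} = \sqrt{-1080 + 1209} = \sqrt{129}$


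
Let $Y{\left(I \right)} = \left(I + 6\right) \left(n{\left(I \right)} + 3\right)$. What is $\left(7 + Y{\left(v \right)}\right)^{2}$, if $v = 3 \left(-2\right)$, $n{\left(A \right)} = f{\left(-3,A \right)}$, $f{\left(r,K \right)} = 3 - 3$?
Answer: $49$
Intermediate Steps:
$f{\left(r,K \right)} = 0$
$n{\left(A \right)} = 0$
$v = -6$
$Y{\left(I \right)} = 18 + 3 I$ ($Y{\left(I \right)} = \left(I + 6\right) \left(0 + 3\right) = \left(6 + I\right) 3 = 18 + 3 I$)
$\left(7 + Y{\left(v \right)}\right)^{2} = \left(7 + \left(18 + 3 \left(-6\right)\right)\right)^{2} = \left(7 + \left(18 - 18\right)\right)^{2} = \left(7 + 0\right)^{2} = 7^{2} = 49$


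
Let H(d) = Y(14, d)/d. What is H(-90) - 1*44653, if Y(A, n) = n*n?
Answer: -44743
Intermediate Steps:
Y(A, n) = n**2
H(d) = d (H(d) = d**2/d = d)
H(-90) - 1*44653 = -90 - 1*44653 = -90 - 44653 = -44743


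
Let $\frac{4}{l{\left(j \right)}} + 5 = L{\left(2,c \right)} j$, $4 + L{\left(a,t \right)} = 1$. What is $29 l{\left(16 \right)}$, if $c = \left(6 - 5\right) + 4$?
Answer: $- \frac{116}{53} \approx -2.1887$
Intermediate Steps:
$c = 5$ ($c = 1 + 4 = 5$)
$L{\left(a,t \right)} = -3$ ($L{\left(a,t \right)} = -4 + 1 = -3$)
$l{\left(j \right)} = \frac{4}{-5 - 3 j}$
$29 l{\left(16 \right)} = 29 \frac{4}{-5 - 48} = 29 \frac{4}{-53} = 29 \cdot 4 \left(- \frac{1}{53}\right) = 29 \left(- \frac{4}{53}\right) = - \frac{116}{53}$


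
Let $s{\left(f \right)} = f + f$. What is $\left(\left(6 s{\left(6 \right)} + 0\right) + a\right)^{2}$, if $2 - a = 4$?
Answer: $4900$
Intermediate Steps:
$a = -2$ ($a = 2 - 4 = -2$)
$s{\left(f \right)} = 2 f$
$\left(\left(6 s{\left(6 \right)} + 0\right) + a\right)^{2} = \left(\left(6 \cdot 2 \cdot 6 + 0\right) - 2\right)^{2} = \left(\left(6 \cdot 12 + 0\right) - 2\right)^{2} = \left(\left(72 + 0\right) - 2\right)^{2} = \left(72 - 2\right)^{2} = 70^{2} = 4900$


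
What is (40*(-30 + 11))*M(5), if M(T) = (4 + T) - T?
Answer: -3040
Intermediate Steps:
M(T) = 4
(40*(-30 + 11))*M(5) = (40*(-30 + 11))*4 = (40*(-19))*4 = -760*4 = -3040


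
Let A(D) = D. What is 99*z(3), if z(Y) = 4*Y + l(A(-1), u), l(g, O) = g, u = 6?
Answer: 1089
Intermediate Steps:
z(Y) = -1 + 4*Y (z(Y) = 4*Y - 1 = -1 + 4*Y)
99*z(3) = 99*(-1 + 4*3) = 99*(-1 + 12) = 99*11 = 1089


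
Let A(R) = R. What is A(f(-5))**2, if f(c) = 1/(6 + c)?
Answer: 1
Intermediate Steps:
A(f(-5))**2 = (1/(6 - 5))**2 = (1/1)**2 = 1**2 = 1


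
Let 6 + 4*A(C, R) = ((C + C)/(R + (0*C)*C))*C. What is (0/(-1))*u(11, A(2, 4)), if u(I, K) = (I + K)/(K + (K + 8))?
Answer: 0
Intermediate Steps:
A(C, R) = -3/2 + C²/(2*R) (A(C, R) = -3/2 + (((C + C)/(R + (0*C)*C))*C)/4 = -3/2 + (((2*C)/(R + 0*C))*C)/4 = -3/2 + (((2*C)/(R + 0))*C)/4 = -3/2 + (((2*C)/R)*C)/4 = -3/2 + ((2*C/R)*C)/4 = -3/2 + (2*C²/R)/4 = -3/2 + C²/(2*R))
u(I, K) = (I + K)/(8 + 2*K) (u(I, K) = (I + K)/(K + (8 + K)) = (I + K)/(8 + 2*K))
(0/(-1))*u(11, A(2, 4)) = (0/(-1))*((11 + (½)*(2² - 3*4)/4)/(2*(4 + (½)*(2² - 3*4)/4))) = (0*(-1))*((11 + (½)*(¼)*(4 - 12))/(2*(4 + (½)*(¼)*(4 - 12)))) = 0*((11 + (½)*(¼)*(-8))/(2*(4 + (½)*(¼)*(-8)))) = 0*((11 - 1)/(2*(4 - 1))) = 0*((½)*10/3) = 0*((½)*(⅓)*10) = 0*(5/3) = 0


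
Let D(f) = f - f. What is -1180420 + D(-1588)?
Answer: -1180420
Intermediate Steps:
D(f) = 0
-1180420 + D(-1588) = -1180420 + 0 = -1180420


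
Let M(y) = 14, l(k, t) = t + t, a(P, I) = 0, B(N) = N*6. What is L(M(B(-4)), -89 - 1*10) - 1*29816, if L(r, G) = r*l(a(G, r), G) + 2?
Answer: -32586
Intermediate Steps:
B(N) = 6*N
l(k, t) = 2*t
L(r, G) = 2 + 2*G*r (L(r, G) = r*(2*G) + 2 = 2*G*r + 2 = 2 + 2*G*r)
L(M(B(-4)), -89 - 1*10) - 1*29816 = (2 + 2*(-89 - 1*10)*14) - 1*29816 = (2 + 2*(-89 - 10)*14) - 29816 = (2 + 2*(-99)*14) - 29816 = (2 - 2772) - 29816 = -2770 - 29816 = -32586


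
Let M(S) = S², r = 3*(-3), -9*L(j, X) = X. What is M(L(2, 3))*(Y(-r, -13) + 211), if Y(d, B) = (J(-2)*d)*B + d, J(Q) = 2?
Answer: -14/9 ≈ -1.5556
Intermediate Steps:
L(j, X) = -X/9
r = -9
Y(d, B) = d + 2*B*d (Y(d, B) = (2*d)*B + d = 2*B*d + d = d + 2*B*d)
M(L(2, 3))*(Y(-r, -13) + 211) = (-⅑*3)²*((-1*(-9))*(1 + 2*(-13)) + 211) = (-⅓)²*(9*(1 - 26) + 211) = (9*(-25) + 211)/9 = (-225 + 211)/9 = (⅑)*(-14) = -14/9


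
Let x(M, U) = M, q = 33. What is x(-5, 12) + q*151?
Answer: 4978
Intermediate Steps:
x(-5, 12) + q*151 = -5 + 33*151 = -5 + 4983 = 4978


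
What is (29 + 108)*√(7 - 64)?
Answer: 137*I*√57 ≈ 1034.3*I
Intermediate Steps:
(29 + 108)*√(7 - 64) = 137*√(-57) = 137*(I*√57) = 137*I*√57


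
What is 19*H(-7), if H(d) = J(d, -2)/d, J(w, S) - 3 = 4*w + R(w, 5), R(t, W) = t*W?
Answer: 1140/7 ≈ 162.86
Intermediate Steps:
R(t, W) = W*t
J(w, S) = 3 + 9*w (J(w, S) = 3 + (4*w + 5*w) = 3 + 9*w)
H(d) = (3 + 9*d)/d
19*H(-7) = 19*(9 + 3/(-7)) = 19*(9 + 3*(-⅐)) = 19*(9 - 3/7) = 19*(60/7) = 1140/7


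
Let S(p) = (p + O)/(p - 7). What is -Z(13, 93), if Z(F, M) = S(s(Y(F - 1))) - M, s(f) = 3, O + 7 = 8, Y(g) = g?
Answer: 94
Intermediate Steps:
O = 1 (O = -7 + 8 = 1)
S(p) = (1 + p)/(-7 + p) (S(p) = (p + 1)/(p - 7) = (1 + p)/(-7 + p))
Z(F, M) = -1 - M (Z(F, M) = (1 + 3)/(-7 + 3) - M = 4/(-4) - M = -¼*4 - M = -1 - M)
-Z(13, 93) = -(-1 - 1*93) = -(-1 - 93) = -1*(-94) = 94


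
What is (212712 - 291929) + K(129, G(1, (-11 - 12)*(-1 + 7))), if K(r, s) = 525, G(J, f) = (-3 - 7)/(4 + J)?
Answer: -78692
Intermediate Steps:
G(J, f) = -10/(4 + J)
(212712 - 291929) + K(129, G(1, (-11 - 12)*(-1 + 7))) = (212712 - 291929) + 525 = -79217 + 525 = -78692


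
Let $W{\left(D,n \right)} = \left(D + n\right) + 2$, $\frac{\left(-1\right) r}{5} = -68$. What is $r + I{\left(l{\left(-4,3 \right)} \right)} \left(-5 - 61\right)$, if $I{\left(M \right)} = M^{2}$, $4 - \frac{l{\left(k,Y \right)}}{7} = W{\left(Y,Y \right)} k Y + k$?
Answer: $-34978604$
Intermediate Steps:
$r = 340$ ($r = \left(-5\right) \left(-68\right) = 340$)
$W{\left(D,n \right)} = 2 + D + n$
$l{\left(k,Y \right)} = 28 - 7 k - 7 Y k \left(2 + 2 Y\right)$ ($l{\left(k,Y \right)} = 28 - 7 \left(\left(2 + Y + Y\right) k Y + k\right) = 28 - 7 \left(\left(2 + 2 Y\right) k Y + k\right) = 28 - 7 \left(k \left(2 + 2 Y\right) Y + k\right) = 28 - 7 \left(Y k \left(2 + 2 Y\right) + k\right) = 28 - 7 \left(k + Y k \left(2 + 2 Y\right)\right) = 28 - \left(7 k + 7 Y k \left(2 + 2 Y\right)\right) = 28 - 7 k - 7 Y k \left(2 + 2 Y\right)$)
$r + I{\left(l{\left(-4,3 \right)} \right)} \left(-5 - 61\right) = 340 + \left(28 - -28 - 42 \left(-4\right) \left(1 + 3\right)\right)^{2} \left(-5 - 61\right) = 340 + \left(28 + 28 - 42 \left(-4\right) 4\right)^{2} \left(-66\right) = 340 + \left(28 + 28 + 672\right)^{2} \left(-66\right) = 340 + 728^{2} \left(-66\right) = 340 + 529984 \left(-66\right) = 340 - 34978944 = -34978604$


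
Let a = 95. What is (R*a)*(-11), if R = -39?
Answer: 40755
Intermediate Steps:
(R*a)*(-11) = -39*95*(-11) = -3705*(-11) = 40755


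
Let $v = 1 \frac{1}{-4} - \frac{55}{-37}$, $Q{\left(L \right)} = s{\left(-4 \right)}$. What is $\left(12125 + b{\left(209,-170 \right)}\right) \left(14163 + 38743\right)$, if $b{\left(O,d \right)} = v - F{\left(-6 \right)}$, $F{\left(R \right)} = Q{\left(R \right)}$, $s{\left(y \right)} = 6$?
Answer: $\frac{47451259135}{74} \approx 6.4123 \cdot 10^{8}$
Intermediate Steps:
$Q{\left(L \right)} = 6$
$v = \frac{183}{148}$ ($v = 1 \left(- \frac{1}{4}\right) - - \frac{55}{37} = - \frac{1}{4} + \frac{55}{37} = \frac{183}{148} \approx 1.2365$)
$F{\left(R \right)} = 6$
$b{\left(O,d \right)} = - \frac{705}{148}$ ($b{\left(O,d \right)} = \frac{183}{148} - 6 = - \frac{705}{148}$)
$\left(12125 + b{\left(209,-170 \right)}\right) \left(14163 + 38743\right) = \left(12125 - \frac{705}{148}\right) \left(14163 + 38743\right) = \frac{1793795}{148} \cdot 52906 = \frac{47451259135}{74}$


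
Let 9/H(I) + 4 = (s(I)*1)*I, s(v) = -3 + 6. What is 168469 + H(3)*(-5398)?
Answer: 793763/5 ≈ 1.5875e+5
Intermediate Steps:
s(v) = 3
H(I) = 9/(-4 + 3*I) (H(I) = 9/(-4 + (3*1)*I) = 9/(-4 + 3*I))
168469 + H(3)*(-5398) = 168469 + (9/(-4 + 3*3))*(-5398) = 168469 + (9/(-4 + 9))*(-5398) = 168469 + (9/5)*(-5398) = 168469 - 48582/5 = 793763/5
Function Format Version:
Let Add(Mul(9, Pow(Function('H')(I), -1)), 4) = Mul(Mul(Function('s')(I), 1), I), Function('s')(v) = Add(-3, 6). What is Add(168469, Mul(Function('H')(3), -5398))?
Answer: Rational(793763, 5) ≈ 1.5875e+5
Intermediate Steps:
Function('s')(v) = 3
Function('H')(I) = Mul(9, Pow(Add(-4, Mul(3, I)), -1)) (Function('H')(I) = Mul(9, Pow(Add(-4, Mul(Mul(3, 1), I)), -1)) = Mul(9, Pow(Add(-4, Mul(3, I)), -1)))
Add(168469, Mul(Function('H')(3), -5398)) = Add(168469, Mul(Mul(9, Pow(Add(-4, Mul(3, 3)), -1)), -5398)) = Add(168469, Mul(Mul(9, Pow(Add(-4, 9), -1)), -5398)) = Add(168469, Mul(Mul(9, Pow(5, -1)), -5398)) = Add(168469, Mul(Mul(9, Rational(1, 5)), -5398)) = Add(168469, Mul(Rational(9, 5), -5398)) = Add(168469, Rational(-48582, 5)) = Rational(793763, 5)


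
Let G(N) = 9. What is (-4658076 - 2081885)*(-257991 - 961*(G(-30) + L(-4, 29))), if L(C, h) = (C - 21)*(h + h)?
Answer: -7594655454410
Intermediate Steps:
L(C, h) = 2*h*(-21 + C) (L(C, h) = (-21 + C)*(2*h) = 2*h*(-21 + C))
(-4658076 - 2081885)*(-257991 - 961*(G(-30) + L(-4, 29))) = (-4658076 - 2081885)*(-257991 - 961*(9 + 2*29*(-21 - 4))) = -6739961*(-257991 - 961*(9 + 2*29*(-25))) = -6739961*(-257991 - 961*(9 - 1450)) = -6739961*(-257991 - 961*(-1441)) = -6739961*(-257991 + 1384801) = -6739961*1126810 = -7594655454410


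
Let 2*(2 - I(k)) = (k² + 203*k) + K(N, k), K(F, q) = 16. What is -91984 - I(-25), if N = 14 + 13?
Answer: -94203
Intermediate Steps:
N = 27
I(k) = -6 - 203*k/2 - k²/2 (I(k) = 2 - ((k² + 203*k) + 16)/2 = 2 - (16 + k² + 203*k)/2 = 2 + (-8 - 203*k/2 - k²/2) = -6 - 203*k/2 - k²/2)
-91984 - I(-25) = -91984 - (-6 - 203/2*(-25) - ½*(-25)²) = -91984 - (-6 + 5075/2 - ½*625) = -91984 - (-6 + 5075/2 - 625/2) = -91984 - 1*2219 = -91984 - 2219 = -94203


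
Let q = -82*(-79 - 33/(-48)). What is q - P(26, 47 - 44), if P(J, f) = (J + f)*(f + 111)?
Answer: 24925/8 ≈ 3115.6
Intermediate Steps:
P(J, f) = (111 + f)*(J + f) (P(J, f) = (J + f)*(111 + f) = (111 + f)*(J + f))
q = 51373/8 (q = -82*(-79 - 33*(-1/48)) = -82*(-79 + 11/16) = -82*(-1253/16) = 51373/8 ≈ 6421.6)
q - P(26, 47 - 44) = 51373/8 - ((47 - 44)² + 111*26 + 111*(47 - 44) + 26*(47 - 44)) = 51373/8 - (3² + 2886 + 111*3 + 26*3) = 51373/8 - (9 + 2886 + 333 + 78) = 51373/8 - 1*3306 = 51373/8 - 3306 = 24925/8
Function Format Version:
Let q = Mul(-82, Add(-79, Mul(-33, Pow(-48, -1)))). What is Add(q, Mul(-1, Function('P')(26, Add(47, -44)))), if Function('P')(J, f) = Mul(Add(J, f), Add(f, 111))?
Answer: Rational(24925, 8) ≈ 3115.6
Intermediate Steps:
Function('P')(J, f) = Mul(Add(111, f), Add(J, f)) (Function('P')(J, f) = Mul(Add(J, f), Add(111, f)) = Mul(Add(111, f), Add(J, f)))
q = Rational(51373, 8) (q = Mul(-82, Add(-79, Mul(-33, Rational(-1, 48)))) = Mul(-82, Add(-79, Rational(11, 16))) = Mul(-82, Rational(-1253, 16)) = Rational(51373, 8) ≈ 6421.6)
Add(q, Mul(-1, Function('P')(26, Add(47, -44)))) = Add(Rational(51373, 8), Mul(-1, Add(Pow(Add(47, -44), 2), Mul(111, 26), Mul(111, Add(47, -44)), Mul(26, Add(47, -44))))) = Add(Rational(51373, 8), Mul(-1, Add(Pow(3, 2), 2886, Mul(111, 3), Mul(26, 3)))) = Add(Rational(51373, 8), Mul(-1, Add(9, 2886, 333, 78))) = Add(Rational(51373, 8), Mul(-1, 3306)) = Add(Rational(51373, 8), -3306) = Rational(24925, 8)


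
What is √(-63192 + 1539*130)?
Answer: √136878 ≈ 369.97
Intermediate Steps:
√(-63192 + 1539*130) = √(-63192 + 200070) = √136878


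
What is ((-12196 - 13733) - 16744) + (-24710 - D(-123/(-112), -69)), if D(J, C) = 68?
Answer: -67451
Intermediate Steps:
((-12196 - 13733) - 16744) + (-24710 - D(-123/(-112), -69)) = ((-12196 - 13733) - 16744) + (-24710 - 1*68) = (-25929 - 16744) + (-24710 - 68) = -42673 - 24778 = -67451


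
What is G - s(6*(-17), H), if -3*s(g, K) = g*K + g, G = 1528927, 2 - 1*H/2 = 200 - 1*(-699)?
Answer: 1589889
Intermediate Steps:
H = -1794 (H = 4 - 2*(200 - 1*(-699)) = 4 - 2*(200 + 699) = 4 - 2*899 = 4 - 1798 = -1794)
s(g, K) = -g/3 - K*g/3 (s(g, K) = -(g*K + g)/3 = -(K*g + g)/3 = -(g + K*g)/3 = -g/3 - K*g/3)
G - s(6*(-17), H) = 1528927 - (-1)*6*(-17)*(1 - 1794)/3 = 1528927 - (-1)*(-102)*(-1793)/3 = 1528927 - 1*(-60962) = 1528927 + 60962 = 1589889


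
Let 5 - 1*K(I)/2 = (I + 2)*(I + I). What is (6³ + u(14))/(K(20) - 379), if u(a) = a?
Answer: -230/2129 ≈ -0.10803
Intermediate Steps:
K(I) = 10 - 4*I*(2 + I) (K(I) = 10 - 2*(I + 2)*(I + I) = 10 - 2*(2 + I)*2*I = 10 - 4*I*(2 + I))
(6³ + u(14))/(K(20) - 379) = (6³ + 14)/((10 - 8*20 - 4*20²) - 379) = (216 + 14)/((10 - 160 - 4*400) - 379) = 230/((10 - 160 - 1600) - 379) = 230/(-1750 - 379) = 230/(-2129) = 230*(-1/2129) = -230/2129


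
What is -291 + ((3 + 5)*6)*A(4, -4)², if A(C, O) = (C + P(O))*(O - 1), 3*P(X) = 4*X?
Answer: 5527/3 ≈ 1842.3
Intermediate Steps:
P(X) = 4*X/3 (P(X) = (4*X)/3 = 4*X/3)
A(C, O) = (-1 + O)*(C + 4*O/3) (A(C, O) = (C + 4*O/3)*(O - 1) = (C + 4*O/3)*(-1 + O) = (-1 + O)*(C + 4*O/3))
-291 + ((3 + 5)*6)*A(4, -4)² = -291 + ((3 + 5)*6)*(-1*4 - 4/3*(-4) + (4/3)*(-4)² + 4*(-4))² = -291 + (8*6)*(-4 + 16/3 + (4/3)*16 - 16)² = -291 + 48*(-4 + 16/3 + 64/3 - 16)² = -291 + 48*(20/3)² = -291 + 48*(400/9) = -291 + 6400/3 = 5527/3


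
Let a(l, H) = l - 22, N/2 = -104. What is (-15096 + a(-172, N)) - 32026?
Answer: -47316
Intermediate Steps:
N = -208 (N = 2*(-104) = -208)
a(l, H) = -22 + l
(-15096 + a(-172, N)) - 32026 = (-15096 + (-22 - 172)) - 32026 = (-15096 - 194) - 32026 = -15290 - 32026 = -47316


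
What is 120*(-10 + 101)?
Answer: 10920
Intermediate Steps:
120*(-10 + 101) = 120*91 = 10920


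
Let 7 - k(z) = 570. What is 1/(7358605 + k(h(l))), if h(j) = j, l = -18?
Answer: 1/7358042 ≈ 1.3591e-7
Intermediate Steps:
k(z) = -563 (k(z) = 7 - 1*570 = 7 - 570 = -563)
1/(7358605 + k(h(l))) = 1/(7358605 - 563) = 1/7358042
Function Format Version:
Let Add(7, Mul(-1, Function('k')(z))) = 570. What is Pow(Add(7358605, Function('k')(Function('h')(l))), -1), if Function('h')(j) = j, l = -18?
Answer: Rational(1, 7358042) ≈ 1.3591e-7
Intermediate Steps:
Function('k')(z) = -563 (Function('k')(z) = Add(7, Mul(-1, 570)) = Add(7, -570) = -563)
Pow(Add(7358605, Function('k')(Function('h')(l))), -1) = Pow(Add(7358605, -563), -1) = Pow(7358042, -1) = Rational(1, 7358042)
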